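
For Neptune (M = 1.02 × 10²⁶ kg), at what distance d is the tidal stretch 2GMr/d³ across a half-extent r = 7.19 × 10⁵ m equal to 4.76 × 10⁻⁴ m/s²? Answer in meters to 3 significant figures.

2GMr/d³ = a_tidal  ⇒  d = (2GMr / a_tidal)^(1/3)
d = (2 × 6.674×10⁻¹¹ × (1.02 × 10²⁶) × (7.19 × 10⁵) / (4.76 × 10⁻⁴))^(1/3)
  = 2.74 × 10⁸ m

2.74 × 10⁸ m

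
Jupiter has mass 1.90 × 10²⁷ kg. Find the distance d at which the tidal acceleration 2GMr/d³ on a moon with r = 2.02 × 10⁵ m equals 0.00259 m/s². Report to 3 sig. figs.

2GMr/d³ = a_tidal  ⇒  d = (2GMr / a_tidal)^(1/3)
d = (2 × 6.674×10⁻¹¹ × (1.90 × 10²⁷) × (2.02 × 10⁵) / (0.00259))^(1/3)
  = 2.70 × 10⁸ m

2.70 × 10⁸ m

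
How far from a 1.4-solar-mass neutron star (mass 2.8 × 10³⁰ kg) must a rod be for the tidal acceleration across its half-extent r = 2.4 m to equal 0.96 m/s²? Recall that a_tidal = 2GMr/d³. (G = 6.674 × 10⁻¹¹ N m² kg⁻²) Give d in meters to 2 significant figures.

2GMr/d³ = a_tidal  ⇒  d = (2GMr / a_tidal)^(1/3)
d = (2 × 6.674×10⁻¹¹ × (2.8 × 10³⁰) × (2.4) / (0.96))^(1/3)
  = 9.8 × 10⁶ m

9.8 × 10⁶ m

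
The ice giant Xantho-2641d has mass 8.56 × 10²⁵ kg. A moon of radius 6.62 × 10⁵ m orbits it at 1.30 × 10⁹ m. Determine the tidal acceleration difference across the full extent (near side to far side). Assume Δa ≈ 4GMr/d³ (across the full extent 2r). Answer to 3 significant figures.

6.89 × 10⁻⁶ m/s²

Δg = 4GMr/d³
   = 4 × (6.674 × 10⁻¹¹) × (8.56 × 10²⁵) × (6.62 × 10⁵) / (1.30 × 10⁹)³
   = 6.89 × 10⁻⁶ m/s²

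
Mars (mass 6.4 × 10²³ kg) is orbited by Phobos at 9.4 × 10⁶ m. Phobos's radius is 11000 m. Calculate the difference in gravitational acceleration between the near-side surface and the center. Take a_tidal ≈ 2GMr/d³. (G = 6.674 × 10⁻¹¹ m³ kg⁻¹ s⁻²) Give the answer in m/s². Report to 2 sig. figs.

1.1 × 10⁻³ m/s²

Δa = 2GMr/d³
   = 2 × (6.674 × 10⁻¹¹) × (6.4 × 10²³) × (11000) / (9.4 × 10⁶)³
   = 1.1 × 10⁻³ m/s²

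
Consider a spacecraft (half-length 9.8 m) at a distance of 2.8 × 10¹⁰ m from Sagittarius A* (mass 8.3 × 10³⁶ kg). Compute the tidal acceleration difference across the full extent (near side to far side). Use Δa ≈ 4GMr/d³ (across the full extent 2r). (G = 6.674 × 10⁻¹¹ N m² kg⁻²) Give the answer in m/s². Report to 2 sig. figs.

9.9 × 10⁻⁴ m/s²

The field gradient is 2GM/d³; across the full diameter 2r the difference is 4GMr/d³.
a_tidal = 4GMr/d³
        = 4 × (6.674 × 10⁻¹¹) × (8.3 × 10³⁶) × (9.8) / (2.8 × 10¹⁰)³
        = 9.9 × 10⁻⁴ m/s²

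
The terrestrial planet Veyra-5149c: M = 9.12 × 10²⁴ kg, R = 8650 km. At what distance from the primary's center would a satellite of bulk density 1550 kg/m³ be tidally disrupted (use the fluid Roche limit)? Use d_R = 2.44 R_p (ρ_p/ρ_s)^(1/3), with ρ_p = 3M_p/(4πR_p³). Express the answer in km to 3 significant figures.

27300 km

ρ_p = 3M_p/(4πR_p³) = 3 × (9.12 × 10²⁴) / (4π × (8.65 × 10⁶ m)³) = 3360 kg/m³
d_R = 2.44 × 8650 km × (3360/1550)^(1/3)
    = 27300 km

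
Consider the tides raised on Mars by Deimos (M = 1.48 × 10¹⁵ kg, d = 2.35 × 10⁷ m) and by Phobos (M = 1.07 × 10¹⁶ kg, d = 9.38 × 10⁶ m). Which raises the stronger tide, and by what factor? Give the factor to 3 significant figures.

Tidal stretch scales as M/d³; compute that for each body.
Deimos: (1.48 × 10¹⁵) / (2.35 × 10⁷)³ = 1.140 × 10⁻⁷
Phobos: (1.07 × 10¹⁶) / (9.38 × 10⁶)³ = 1.297 × 10⁻⁵
Ratio (larger/smaller) = 114

Phobos, by a factor of ≈ 114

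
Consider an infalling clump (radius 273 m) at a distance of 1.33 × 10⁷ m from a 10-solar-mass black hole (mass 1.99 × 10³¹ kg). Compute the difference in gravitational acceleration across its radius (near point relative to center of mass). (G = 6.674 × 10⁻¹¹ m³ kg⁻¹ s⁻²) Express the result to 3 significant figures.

Δg = 2GMr/d³
   = 2 × (6.674 × 10⁻¹¹) × (1.99 × 10³¹) × (273) / (1.33 × 10⁷)³
   = 3.08 × 10² m/s²

3.08 × 10² m/s²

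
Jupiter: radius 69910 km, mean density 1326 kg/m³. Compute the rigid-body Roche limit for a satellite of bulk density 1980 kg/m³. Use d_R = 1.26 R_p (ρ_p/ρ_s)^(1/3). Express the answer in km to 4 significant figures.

77070 km

d_R = 1.26 × 69910 km × (1326/1980)^(1/3)
    = 77070 km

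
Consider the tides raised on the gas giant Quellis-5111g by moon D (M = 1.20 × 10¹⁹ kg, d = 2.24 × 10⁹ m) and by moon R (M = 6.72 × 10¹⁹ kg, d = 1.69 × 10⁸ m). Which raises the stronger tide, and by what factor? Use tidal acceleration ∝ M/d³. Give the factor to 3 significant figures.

Moon R, by a factor of ≈ 13000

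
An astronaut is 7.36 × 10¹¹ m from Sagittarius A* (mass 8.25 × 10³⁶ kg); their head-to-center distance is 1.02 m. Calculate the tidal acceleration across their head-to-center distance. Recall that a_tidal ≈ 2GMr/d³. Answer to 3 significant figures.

2.82 × 10⁻⁹ m/s²

Since r ≪ d, expand the inverse-square field across one radius to get the leading 2GMr/d³ term.
Δg = 2GMr/d³
   = 2 × (6.674 × 10⁻¹¹) × (8.25 × 10³⁶) × (1.02) / (7.36 × 10¹¹)³
   = 2.82 × 10⁻⁹ m/s²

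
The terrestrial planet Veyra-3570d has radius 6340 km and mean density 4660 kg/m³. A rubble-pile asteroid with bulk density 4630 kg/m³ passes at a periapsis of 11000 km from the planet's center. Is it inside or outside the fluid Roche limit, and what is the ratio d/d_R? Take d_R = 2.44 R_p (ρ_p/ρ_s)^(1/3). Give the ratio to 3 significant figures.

inside; d/d_R ≈ 0.710

d_R = 2.44 × (6340 km) × (4660/4630)^(1/3) = 15500 km
d/d_R = (11000) / (15500) = 0.710
Since d/d_R < 1, the body is inside the Roche limit.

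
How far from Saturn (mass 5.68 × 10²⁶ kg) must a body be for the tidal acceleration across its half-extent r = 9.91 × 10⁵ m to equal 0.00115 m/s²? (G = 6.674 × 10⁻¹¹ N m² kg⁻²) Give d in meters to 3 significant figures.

4.03 × 10⁸ m

2GMr/d³ = a_tidal  ⇒  d = (2GMr / a_tidal)^(1/3)
d = (2 × 6.674×10⁻¹¹ × (5.68 × 10²⁶) × (9.91 × 10⁵) / (0.00115))^(1/3)
  = 4.03 × 10⁸ m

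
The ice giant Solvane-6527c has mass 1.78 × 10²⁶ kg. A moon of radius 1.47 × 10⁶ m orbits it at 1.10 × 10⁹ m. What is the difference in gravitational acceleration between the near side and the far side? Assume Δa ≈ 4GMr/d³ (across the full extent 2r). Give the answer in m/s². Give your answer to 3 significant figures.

5.25 × 10⁻⁵ m/s²

a_tidal = 4GMr/d³
        = 4 × (6.674 × 10⁻¹¹) × (1.78 × 10²⁶) × (1.47 × 10⁶) / (1.10 × 10⁹)³
        = 5.25 × 10⁻⁵ m/s²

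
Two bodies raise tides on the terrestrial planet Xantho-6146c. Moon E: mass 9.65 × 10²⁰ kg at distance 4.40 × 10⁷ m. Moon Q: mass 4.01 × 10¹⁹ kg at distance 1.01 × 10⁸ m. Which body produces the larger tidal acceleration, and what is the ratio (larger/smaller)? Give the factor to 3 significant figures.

Moon E, by a factor of ≈ 291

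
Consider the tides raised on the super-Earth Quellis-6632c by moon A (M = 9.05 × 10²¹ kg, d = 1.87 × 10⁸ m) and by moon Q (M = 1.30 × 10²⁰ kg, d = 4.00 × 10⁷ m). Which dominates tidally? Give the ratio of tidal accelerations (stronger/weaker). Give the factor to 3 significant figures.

Tidal stretch scales as M/d³; compute that for each body.
Moon A: (9.05 × 10²¹) / (1.87 × 10⁸)³ = 1.384 × 10⁻³
Moon Q: (1.30 × 10²⁰) / (4.00 × 10⁷)³ = 2.031 × 10⁻³
Ratio (larger/smaller) = 1.47

Moon Q, by a factor of ≈ 1.47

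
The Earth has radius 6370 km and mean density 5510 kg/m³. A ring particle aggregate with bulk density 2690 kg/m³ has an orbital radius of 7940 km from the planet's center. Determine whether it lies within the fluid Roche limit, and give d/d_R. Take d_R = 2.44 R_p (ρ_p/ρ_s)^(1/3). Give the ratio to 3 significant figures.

inside; d/d_R ≈ 0.402

d_R = 2.44 × (6370 km) × (5510/2690)^(1/3) = 19740 km
d/d_R = (7940) / (19740) = 0.402
Since d/d_R < 1, the body is inside the Roche limit.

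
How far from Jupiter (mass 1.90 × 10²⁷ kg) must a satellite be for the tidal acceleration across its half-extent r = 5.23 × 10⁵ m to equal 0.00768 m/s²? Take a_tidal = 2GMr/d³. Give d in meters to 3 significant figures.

2.58 × 10⁸ m

2GMr/d³ = a_tidal  ⇒  d = (2GMr / a_tidal)^(1/3)
d = (2 × 6.674×10⁻¹¹ × (1.90 × 10²⁷) × (5.23 × 10⁵) / (0.00768))^(1/3)
  = 2.58 × 10⁸ m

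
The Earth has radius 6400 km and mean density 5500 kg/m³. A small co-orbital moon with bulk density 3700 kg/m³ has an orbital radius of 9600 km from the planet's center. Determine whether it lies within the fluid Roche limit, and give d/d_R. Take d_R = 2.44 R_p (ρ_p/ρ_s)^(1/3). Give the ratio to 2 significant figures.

d_R = 2.44 × (6400 km) × (5500/3700)^(1/3) = 17820 km
d/d_R = (9600) / (17820) = 0.54
Since d/d_R < 1, the body is inside the Roche limit.

inside; d/d_R ≈ 0.54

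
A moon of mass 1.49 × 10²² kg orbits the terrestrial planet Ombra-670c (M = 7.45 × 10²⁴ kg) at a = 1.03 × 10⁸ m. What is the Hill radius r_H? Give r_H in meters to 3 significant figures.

9.00 × 10⁶ m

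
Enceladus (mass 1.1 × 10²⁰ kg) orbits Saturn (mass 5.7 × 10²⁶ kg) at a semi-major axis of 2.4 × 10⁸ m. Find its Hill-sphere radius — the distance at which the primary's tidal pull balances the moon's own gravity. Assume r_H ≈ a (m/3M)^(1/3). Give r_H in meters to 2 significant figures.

r_H ≈ a (m/3M)^(1/3)
    = (2.4 × 10⁸) × (1.1 × 10²⁰ / (3 × 5.7 × 10²⁶))^(1/3)
    = 9.6 × 10⁵ m

9.6 × 10⁵ m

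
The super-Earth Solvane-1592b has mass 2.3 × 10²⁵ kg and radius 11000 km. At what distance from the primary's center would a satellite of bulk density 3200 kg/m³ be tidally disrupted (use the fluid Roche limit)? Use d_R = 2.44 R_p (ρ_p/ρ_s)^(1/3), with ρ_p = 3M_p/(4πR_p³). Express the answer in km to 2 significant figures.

ρ_p = 3M_p/(4πR_p³) = 3 × (2.3 × 10²⁵) / (4π × (1.1 × 10⁷ m)³) = 4100 kg/m³
d_R = 2.44 × 11000 km × (4100/3200)^(1/3)
    = 29000 km

29000 km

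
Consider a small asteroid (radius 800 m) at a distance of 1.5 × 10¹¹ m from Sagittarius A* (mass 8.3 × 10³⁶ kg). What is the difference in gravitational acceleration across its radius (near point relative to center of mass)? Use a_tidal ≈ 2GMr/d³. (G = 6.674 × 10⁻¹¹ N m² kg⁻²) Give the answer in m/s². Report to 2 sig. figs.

a_tidal = 2GMr/d³
        = 2 × (6.674 × 10⁻¹¹) × (8.3 × 10³⁶) × (800) / (1.5 × 10¹¹)³
        = 2.6 × 10⁻⁴ m/s²

2.6 × 10⁻⁴ m/s²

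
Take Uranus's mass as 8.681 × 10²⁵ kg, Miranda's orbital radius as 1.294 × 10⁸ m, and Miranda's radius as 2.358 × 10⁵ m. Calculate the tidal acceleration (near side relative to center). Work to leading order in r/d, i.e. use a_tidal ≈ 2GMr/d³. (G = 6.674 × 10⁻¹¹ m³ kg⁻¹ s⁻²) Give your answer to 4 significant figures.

1.261 × 10⁻³ m/s²

Δa = 2GMr/d³
   = 2 × (6.674 × 10⁻¹¹) × (8.681 × 10²⁵) × (2.358 × 10⁵) / (1.294 × 10⁸)³
   = 1.261 × 10⁻³ m/s²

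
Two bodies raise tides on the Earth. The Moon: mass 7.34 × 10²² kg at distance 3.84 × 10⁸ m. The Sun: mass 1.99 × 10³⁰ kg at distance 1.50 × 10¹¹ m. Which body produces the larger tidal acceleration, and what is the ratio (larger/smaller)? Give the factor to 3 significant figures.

The Moon, by a factor of ≈ 2.20

The tide-raising term goes as M/d³ (the gradient of a 1/d² field).
The Moon: (7.34 × 10²²) / (3.84 × 10⁸)³ = 1.296 × 10⁻³
The Sun: (1.99 × 10³⁰) / (1.50 × 10¹¹)³ = 5.896 × 10⁻⁴
Ratio (larger/smaller) = 2.20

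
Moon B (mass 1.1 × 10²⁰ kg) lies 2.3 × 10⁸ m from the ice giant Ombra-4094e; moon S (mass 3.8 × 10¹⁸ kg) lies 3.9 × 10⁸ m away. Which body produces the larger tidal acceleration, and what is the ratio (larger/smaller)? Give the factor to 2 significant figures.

The tide-raising term goes as M/d³ (the gradient of a 1/d² field).
Moon B: (1.1 × 10²⁰) / (2.3 × 10⁸)³ = 9.041 × 10⁻⁶
Moon S: (3.8 × 10¹⁸) / (3.9 × 10⁸)³ = 6.406 × 10⁻⁸
Ratio (larger/smaller) = 140

Moon B, by a factor of ≈ 140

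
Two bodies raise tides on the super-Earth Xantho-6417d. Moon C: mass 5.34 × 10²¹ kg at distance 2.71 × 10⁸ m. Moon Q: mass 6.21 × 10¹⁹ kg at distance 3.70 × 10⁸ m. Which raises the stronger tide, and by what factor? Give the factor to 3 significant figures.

Moon C, by a factor of ≈ 219

Compare M/d³ for the two perturbers:
Moon C: (5.34 × 10²¹) / (2.71 × 10⁸)³ = 2.683 × 10⁻⁴
Moon Q: (6.21 × 10¹⁹) / (3.70 × 10⁸)³ = 1.226 × 10⁻⁶
Ratio (larger/smaller) = 219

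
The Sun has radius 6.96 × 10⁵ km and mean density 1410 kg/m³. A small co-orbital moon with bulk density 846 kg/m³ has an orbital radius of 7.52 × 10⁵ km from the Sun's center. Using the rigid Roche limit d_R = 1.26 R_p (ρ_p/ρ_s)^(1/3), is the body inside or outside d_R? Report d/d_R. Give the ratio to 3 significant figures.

d_R = 1.26 × (6.96 × 10⁵ km) × (1410/846)^(1/3) = 1.040 × 10⁶ km
d/d_R = (7.52 × 10⁵) / (1.040 × 10⁶) = 0.723
Since d/d_R < 1, the body is inside the Roche limit.

inside; d/d_R ≈ 0.723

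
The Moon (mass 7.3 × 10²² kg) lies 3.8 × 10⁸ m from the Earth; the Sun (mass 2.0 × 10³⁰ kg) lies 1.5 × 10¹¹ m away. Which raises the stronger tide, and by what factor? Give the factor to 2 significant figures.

Compare M/d³ for the two perturbers:
The Moon: (7.3 × 10²²) / (3.8 × 10⁸)³ = 1.330 × 10⁻³
The Sun: (2.0 × 10³⁰) / (1.5 × 10¹¹)³ = 5.926 × 10⁻⁴
Ratio (larger/smaller) = 2.2

The Moon, by a factor of ≈ 2.2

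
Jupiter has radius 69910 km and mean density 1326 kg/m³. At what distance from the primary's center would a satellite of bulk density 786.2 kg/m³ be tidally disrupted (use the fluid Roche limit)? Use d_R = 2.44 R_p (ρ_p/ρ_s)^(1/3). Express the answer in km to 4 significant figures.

d_R = 2.44 × 69910 km × (1326/786.2)^(1/3)
    = 2.030 × 10⁵ km

2.030 × 10⁵ km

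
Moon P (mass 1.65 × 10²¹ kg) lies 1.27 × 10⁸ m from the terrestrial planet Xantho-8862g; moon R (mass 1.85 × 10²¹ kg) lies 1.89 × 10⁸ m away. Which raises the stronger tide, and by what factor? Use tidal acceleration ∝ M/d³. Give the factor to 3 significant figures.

Moon P, by a factor of ≈ 2.94

Compare M/d³ for the two perturbers:
Moon P: (1.65 × 10²¹) / (1.27 × 10⁸)³ = 8.055 × 10⁻⁴
Moon R: (1.85 × 10²¹) / (1.89 × 10⁸)³ = 2.740 × 10⁻⁴
Ratio (larger/smaller) = 2.94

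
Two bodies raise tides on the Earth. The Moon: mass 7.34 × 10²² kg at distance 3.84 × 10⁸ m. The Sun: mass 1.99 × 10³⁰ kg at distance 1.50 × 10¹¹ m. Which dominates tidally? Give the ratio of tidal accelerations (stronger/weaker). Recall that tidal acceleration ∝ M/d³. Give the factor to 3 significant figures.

The Moon, by a factor of ≈ 2.20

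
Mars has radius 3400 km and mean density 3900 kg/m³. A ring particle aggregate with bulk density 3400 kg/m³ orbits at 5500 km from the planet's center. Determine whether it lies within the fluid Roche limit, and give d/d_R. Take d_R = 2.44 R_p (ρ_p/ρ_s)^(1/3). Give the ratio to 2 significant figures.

inside; d/d_R ≈ 0.63

d_R = 2.44 × (3400 km) × (3900/3400)^(1/3) = 8684 km
d/d_R = (5500) / (8684) = 0.63
Since d/d_R < 1, the body is inside the Roche limit.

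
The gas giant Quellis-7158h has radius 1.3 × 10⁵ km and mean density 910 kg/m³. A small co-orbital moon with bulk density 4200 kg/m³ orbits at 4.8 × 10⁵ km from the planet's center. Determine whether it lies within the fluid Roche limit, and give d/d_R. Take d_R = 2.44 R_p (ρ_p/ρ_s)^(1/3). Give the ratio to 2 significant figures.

outside; d/d_R ≈ 2.5

d_R = 2.44 × (1.3 × 10⁵ km) × (910/4200)^(1/3) = 1.905 × 10⁵ km
d/d_R = (4.8 × 10⁵) / (1.905 × 10⁵) = 2.5
Since d/d_R > 1, the body is outside the Roche limit.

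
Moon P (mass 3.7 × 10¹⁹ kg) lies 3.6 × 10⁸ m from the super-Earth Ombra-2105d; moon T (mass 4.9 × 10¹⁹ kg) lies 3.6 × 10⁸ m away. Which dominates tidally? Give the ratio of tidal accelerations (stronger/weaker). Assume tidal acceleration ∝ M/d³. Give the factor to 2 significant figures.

Moon T, by a factor of ≈ 1.3

Tidal stretch scales as M/d³; compute that for each body.
Moon P: (3.7 × 10¹⁹) / (3.6 × 10⁸)³ = 7.930 × 10⁻⁷
Moon T: (4.9 × 10¹⁹) / (3.6 × 10⁸)³ = 1.050 × 10⁻⁶
Ratio (larger/smaller) = 1.3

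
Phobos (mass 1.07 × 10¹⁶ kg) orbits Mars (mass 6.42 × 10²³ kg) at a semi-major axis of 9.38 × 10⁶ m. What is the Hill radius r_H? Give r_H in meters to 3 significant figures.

r_H ≈ a (m/3M)^(1/3)
    = (9.38 × 10⁶) × (1.07 × 10¹⁶ / (3 × 6.42 × 10²³))^(1/3)
    = 1.66 × 10⁴ m

1.66 × 10⁴ m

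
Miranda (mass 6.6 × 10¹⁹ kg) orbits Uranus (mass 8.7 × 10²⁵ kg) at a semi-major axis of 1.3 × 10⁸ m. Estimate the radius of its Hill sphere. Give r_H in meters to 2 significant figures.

r_H ≈ a (m/3M)^(1/3)
    = (1.3 × 10⁸) × (6.6 × 10¹⁹ / (3 × 8.7 × 10²⁵))^(1/3)
    = 8.2 × 10⁵ m

8.2 × 10⁵ m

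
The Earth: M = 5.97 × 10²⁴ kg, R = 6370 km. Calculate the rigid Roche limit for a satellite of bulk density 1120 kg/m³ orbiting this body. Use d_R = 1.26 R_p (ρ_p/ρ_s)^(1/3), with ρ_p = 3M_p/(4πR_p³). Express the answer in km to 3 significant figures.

13700 km

ρ_p = 3M_p/(4πR_p³) = 3 × (5.97 × 10²⁴) / (4π × (6.37 × 10⁶ m)³) = 5510 kg/m³
d_R = 1.26 × 6370 km × (5510/1120)^(1/3)
    = 13700 km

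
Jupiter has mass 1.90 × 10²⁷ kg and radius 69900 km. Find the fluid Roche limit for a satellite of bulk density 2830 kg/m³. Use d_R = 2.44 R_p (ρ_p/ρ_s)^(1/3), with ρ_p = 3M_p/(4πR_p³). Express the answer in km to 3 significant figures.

ρ_p = 3M_p/(4πR_p³) = 3 × (1.90 × 10²⁷) / (4π × (6.99 × 10⁷ m)³) = 1330 kg/m³
d_R = 2.44 × 69900 km × (1330/2830)^(1/3)
    = 1.33 × 10⁵ km

1.33 × 10⁵ km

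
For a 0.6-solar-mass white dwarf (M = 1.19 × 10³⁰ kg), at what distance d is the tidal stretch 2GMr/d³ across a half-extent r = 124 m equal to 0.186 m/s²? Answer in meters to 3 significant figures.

4.73 × 10⁷ m

2GMr/d³ = a_tidal  ⇒  d = (2GMr / a_tidal)^(1/3)
d = (2 × 6.674×10⁻¹¹ × (1.19 × 10³⁰) × (124) / (0.186))^(1/3)
  = 4.73 × 10⁷ m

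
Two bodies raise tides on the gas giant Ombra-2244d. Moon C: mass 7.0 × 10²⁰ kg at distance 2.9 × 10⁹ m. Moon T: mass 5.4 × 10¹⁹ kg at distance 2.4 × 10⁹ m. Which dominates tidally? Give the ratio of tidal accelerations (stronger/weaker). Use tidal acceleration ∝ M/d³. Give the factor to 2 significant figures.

The tide-raising term goes as M/d³ (the gradient of a 1/d² field).
Moon C: (7.0 × 10²⁰) / (2.9 × 10⁹)³ = 2.870 × 10⁻⁸
Moon T: (5.4 × 10¹⁹) / (2.4 × 10⁹)³ = 3.906 × 10⁻⁹
Ratio (larger/smaller) = 7.3

Moon C, by a factor of ≈ 7.3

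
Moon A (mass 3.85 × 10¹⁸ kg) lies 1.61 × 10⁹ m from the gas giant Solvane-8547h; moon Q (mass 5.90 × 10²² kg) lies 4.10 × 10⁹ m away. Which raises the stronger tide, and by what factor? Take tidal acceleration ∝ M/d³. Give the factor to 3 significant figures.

Tidal stretch scales as M/d³; compute that for each body.
Moon A: (3.85 × 10¹⁸) / (1.61 × 10⁹)³ = 9.225 × 10⁻¹⁰
Moon Q: (5.90 × 10²²) / (4.10 × 10⁹)³ = 8.561 × 10⁻⁷
Ratio (larger/smaller) = 928

Moon Q, by a factor of ≈ 928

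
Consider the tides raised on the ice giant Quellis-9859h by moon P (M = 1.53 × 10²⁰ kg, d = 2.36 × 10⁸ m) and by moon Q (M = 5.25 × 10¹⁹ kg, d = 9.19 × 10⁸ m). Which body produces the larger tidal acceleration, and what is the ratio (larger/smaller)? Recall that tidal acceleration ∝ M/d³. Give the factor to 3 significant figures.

Compare M/d³ for the two perturbers:
Moon P: (1.53 × 10²⁰) / (2.36 × 10⁸)³ = 1.164 × 10⁻⁵
Moon Q: (5.25 × 10¹⁹) / (9.19 × 10⁸)³ = 6.764 × 10⁻⁸
Ratio (larger/smaller) = 172

Moon P, by a factor of ≈ 172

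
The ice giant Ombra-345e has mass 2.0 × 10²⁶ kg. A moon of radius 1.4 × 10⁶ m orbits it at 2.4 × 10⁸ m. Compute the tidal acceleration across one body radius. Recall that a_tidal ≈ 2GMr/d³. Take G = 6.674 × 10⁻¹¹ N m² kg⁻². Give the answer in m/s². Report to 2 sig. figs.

2.7 × 10⁻³ m/s²

Δa = 2GMr/d³
   = 2 × (6.674 × 10⁻¹¹) × (2.0 × 10²⁶) × (1.4 × 10⁶) / (2.4 × 10⁸)³
   = 2.7 × 10⁻³ m/s²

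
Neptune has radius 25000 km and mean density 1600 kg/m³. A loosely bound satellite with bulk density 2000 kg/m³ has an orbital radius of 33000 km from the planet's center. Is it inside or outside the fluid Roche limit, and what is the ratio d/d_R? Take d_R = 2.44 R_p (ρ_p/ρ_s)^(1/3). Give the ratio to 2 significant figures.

d_R = 2.44 × (25000 km) × (1600/2000)^(1/3) = 56630 km
d/d_R = (33000) / (56630) = 0.58
Since d/d_R < 1, the body is inside the Roche limit.

inside; d/d_R ≈ 0.58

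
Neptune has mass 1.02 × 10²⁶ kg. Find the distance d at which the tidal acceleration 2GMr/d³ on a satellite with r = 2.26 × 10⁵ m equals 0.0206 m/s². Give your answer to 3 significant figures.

2GMr/d³ = a_tidal  ⇒  d = (2GMr / a_tidal)^(1/3)
d = (2 × 6.674×10⁻¹¹ × (1.02 × 10²⁶) × (2.26 × 10⁵) / (0.0206))^(1/3)
  = 5.31 × 10⁷ m

5.31 × 10⁷ m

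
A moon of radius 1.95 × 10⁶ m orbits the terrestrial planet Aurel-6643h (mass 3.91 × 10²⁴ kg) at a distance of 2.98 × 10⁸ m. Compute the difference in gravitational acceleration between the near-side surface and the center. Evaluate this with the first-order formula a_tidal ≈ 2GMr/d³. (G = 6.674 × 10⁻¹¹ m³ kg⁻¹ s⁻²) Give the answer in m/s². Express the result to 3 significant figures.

Differencing GM/(d−r)² and GM/d² to first order in r/d gives 2GMr/d³.
a_tidal = 2GMr/d³
        = 2 × (6.674 × 10⁻¹¹) × (3.91 × 10²⁴) × (1.95 × 10⁶) / (2.98 × 10⁸)³
        = 3.85 × 10⁻⁵ m/s²

3.85 × 10⁻⁵ m/s²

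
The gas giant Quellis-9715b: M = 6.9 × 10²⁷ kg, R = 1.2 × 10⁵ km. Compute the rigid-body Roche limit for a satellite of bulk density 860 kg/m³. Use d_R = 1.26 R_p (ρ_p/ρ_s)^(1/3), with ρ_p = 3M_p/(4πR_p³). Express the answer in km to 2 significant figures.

ρ_p = 3M_p/(4πR_p³) = 3 × (6.9 × 10²⁷) / (4π × (1.2 × 10⁸ m)³) = 950 kg/m³
d_R = 1.26 × 1.2 × 10⁵ km × (950/860)^(1/3)
    = 1.6 × 10⁵ km

1.6 × 10⁵ km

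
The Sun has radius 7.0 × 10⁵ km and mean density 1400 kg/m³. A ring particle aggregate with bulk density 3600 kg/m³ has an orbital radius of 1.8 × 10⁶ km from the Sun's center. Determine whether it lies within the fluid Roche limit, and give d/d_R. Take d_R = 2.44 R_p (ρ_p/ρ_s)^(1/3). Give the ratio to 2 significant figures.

outside; d/d_R ≈ 1.4

d_R = 2.44 × (7.0 × 10⁵ km) × (1400/3600)^(1/3) = 1.247 × 10⁶ km
d/d_R = (1.8 × 10⁶) / (1.247 × 10⁶) = 1.4
Since d/d_R > 1, the body is outside the Roche limit.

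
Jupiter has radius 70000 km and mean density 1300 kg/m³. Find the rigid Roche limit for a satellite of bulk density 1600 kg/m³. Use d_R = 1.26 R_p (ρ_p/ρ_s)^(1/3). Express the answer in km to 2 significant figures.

82000 km

d_R = 1.26 × 70000 km × (1300/1600)^(1/3)
    = 82000 km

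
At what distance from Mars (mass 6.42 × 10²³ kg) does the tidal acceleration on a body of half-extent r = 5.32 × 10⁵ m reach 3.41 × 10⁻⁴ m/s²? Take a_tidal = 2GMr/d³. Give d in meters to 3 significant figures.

5.11 × 10⁷ m

2GMr/d³ = a_tidal  ⇒  d = (2GMr / a_tidal)^(1/3)
d = (2 × 6.674×10⁻¹¹ × (6.42 × 10²³) × (5.32 × 10⁵) / (3.41 × 10⁻⁴))^(1/3)
  = 5.11 × 10⁷ m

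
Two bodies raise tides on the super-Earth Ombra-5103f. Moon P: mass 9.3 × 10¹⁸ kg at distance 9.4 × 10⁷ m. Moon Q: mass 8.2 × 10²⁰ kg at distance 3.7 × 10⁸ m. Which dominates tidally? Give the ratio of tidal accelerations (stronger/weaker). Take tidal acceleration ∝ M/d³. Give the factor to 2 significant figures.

Moon Q, by a factor of ≈ 1.4

The tide-raising term goes as M/d³ (the gradient of a 1/d² field).
Moon P: (9.3 × 10¹⁸) / (9.4 × 10⁷)³ = 1.120 × 10⁻⁵
Moon Q: (8.2 × 10²⁰) / (3.7 × 10⁸)³ = 1.619 × 10⁻⁵
Ratio (larger/smaller) = 1.4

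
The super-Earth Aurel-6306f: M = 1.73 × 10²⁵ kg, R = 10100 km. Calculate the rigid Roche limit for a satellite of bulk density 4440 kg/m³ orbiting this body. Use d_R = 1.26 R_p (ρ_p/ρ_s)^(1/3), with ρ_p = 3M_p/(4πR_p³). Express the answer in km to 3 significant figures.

12300 km

ρ_p = 3M_p/(4πR_p³) = 3 × (1.73 × 10²⁵) / (4π × (1.01 × 10⁷ m)³) = 4010 kg/m³
d_R = 1.26 × 10100 km × (4010/4440)^(1/3)
    = 12300 km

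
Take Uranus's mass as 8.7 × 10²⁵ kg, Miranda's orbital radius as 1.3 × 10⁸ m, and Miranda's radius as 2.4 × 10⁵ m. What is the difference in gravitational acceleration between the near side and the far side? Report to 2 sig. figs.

2.5 × 10⁻³ m/s²

Near-to-far spans 2r, so the tidal difference is twice the near-to-center value: 4GMr/d³.
a_tidal = 4GMr/d³
        = 4 × (6.674 × 10⁻¹¹) × (8.7 × 10²⁵) × (2.4 × 10⁵) / (1.3 × 10⁸)³
        = 2.5 × 10⁻³ m/s²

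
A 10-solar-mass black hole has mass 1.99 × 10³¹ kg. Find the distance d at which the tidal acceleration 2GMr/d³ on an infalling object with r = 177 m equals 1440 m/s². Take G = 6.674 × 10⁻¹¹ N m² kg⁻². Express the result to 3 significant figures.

6.89 × 10⁶ m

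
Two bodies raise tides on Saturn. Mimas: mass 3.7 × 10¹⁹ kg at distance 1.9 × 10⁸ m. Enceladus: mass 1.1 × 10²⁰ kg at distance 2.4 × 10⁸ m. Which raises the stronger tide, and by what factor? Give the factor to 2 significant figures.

Enceladus, by a factor of ≈ 1.5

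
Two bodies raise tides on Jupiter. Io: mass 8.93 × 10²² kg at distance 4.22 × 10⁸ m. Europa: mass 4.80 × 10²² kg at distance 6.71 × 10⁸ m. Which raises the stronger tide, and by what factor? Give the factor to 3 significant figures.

Io, by a factor of ≈ 7.48

Tidal acceleration ∝ M/d³, so compare M/d³ for each.
Io: (8.93 × 10²²) / (4.22 × 10⁸)³ = 1.188 × 10⁻³
Europa: (4.80 × 10²²) / (6.71 × 10⁸)³ = 1.589 × 10⁻⁴
Ratio (larger/smaller) = 7.48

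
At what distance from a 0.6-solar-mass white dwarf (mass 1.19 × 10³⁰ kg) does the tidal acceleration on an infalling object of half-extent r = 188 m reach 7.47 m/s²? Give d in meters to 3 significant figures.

1.59 × 10⁷ m

2GMr/d³ = a_tidal  ⇒  d = (2GMr / a_tidal)^(1/3)
d = (2 × 6.674×10⁻¹¹ × (1.19 × 10³⁰) × (188) / (7.47))^(1/3)
  = 1.59 × 10⁷ m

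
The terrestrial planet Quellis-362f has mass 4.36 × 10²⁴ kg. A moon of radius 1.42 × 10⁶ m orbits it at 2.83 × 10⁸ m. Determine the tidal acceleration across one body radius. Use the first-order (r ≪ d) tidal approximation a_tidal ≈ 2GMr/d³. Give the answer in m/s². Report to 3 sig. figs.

3.65 × 10⁻⁵ m/s²

Δg = 2GMr/d³
   = 2 × (6.674 × 10⁻¹¹) × (4.36 × 10²⁴) × (1.42 × 10⁶) / (2.83 × 10⁸)³
   = 3.65 × 10⁻⁵ m/s²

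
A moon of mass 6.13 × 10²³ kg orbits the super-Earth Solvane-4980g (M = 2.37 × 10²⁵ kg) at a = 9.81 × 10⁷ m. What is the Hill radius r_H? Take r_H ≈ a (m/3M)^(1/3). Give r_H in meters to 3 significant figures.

2.01 × 10⁷ m

r_H ≈ a (m/3M)^(1/3)
    = (9.81 × 10⁷) × (6.13 × 10²³ / (3 × 2.37 × 10²⁵))^(1/3)
    = 2.01 × 10⁷ m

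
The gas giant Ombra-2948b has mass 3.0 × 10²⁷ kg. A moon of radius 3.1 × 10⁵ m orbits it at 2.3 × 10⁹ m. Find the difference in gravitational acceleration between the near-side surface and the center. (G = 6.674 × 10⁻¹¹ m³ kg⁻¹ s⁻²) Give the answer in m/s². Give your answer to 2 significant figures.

1.0 × 10⁻⁵ m/s²

a_tidal = 2GMr/d³
        = 2 × (6.674 × 10⁻¹¹) × (3.0 × 10²⁷) × (3.1 × 10⁵) / (2.3 × 10⁹)³
        = 1.0 × 10⁻⁵ m/s²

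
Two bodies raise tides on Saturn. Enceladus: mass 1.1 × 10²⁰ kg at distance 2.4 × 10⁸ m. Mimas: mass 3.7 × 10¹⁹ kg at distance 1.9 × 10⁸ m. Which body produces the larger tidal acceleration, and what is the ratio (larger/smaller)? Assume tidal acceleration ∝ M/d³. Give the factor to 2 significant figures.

Enceladus, by a factor of ≈ 1.5

Tidal stretch scales as M/d³; compute that for each body.
Enceladus: (1.1 × 10²⁰) / (2.4 × 10⁸)³ = 7.957 × 10⁻⁶
Mimas: (3.7 × 10¹⁹) / (1.9 × 10⁸)³ = 5.394 × 10⁻⁶
Ratio (larger/smaller) = 1.5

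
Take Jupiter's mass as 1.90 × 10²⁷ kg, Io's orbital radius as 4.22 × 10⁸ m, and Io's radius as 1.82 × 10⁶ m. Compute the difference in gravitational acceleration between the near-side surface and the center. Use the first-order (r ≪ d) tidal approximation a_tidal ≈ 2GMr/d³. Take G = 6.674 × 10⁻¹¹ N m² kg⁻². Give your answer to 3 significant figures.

6.14 × 10⁻³ m/s²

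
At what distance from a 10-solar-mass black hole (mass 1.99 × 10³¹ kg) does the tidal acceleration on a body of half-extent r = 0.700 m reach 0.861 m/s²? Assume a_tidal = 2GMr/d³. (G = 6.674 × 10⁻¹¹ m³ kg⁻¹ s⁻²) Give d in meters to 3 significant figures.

2GMr/d³ = a_tidal  ⇒  d = (2GMr / a_tidal)^(1/3)
d = (2 × 6.674×10⁻¹¹ × (1.99 × 10³¹) × (0.700) / (0.861))^(1/3)
  = 1.29 × 10⁷ m

1.29 × 10⁷ m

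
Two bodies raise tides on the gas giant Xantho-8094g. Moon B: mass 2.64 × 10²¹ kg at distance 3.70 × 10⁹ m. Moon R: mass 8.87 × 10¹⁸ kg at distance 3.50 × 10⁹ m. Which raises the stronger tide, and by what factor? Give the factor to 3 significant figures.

Tidal stretch scales as M/d³; compute that for each body.
Moon B: (2.64 × 10²¹) / (3.70 × 10⁹)³ = 5.212 × 10⁻⁸
Moon R: (8.87 × 10¹⁸) / (3.50 × 10⁹)³ = 2.069 × 10⁻¹⁰
Ratio (larger/smaller) = 252

Moon B, by a factor of ≈ 252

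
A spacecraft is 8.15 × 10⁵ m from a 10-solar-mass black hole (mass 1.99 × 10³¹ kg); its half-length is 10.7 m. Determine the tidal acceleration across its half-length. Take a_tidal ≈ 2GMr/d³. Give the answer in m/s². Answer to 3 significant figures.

5.25 × 10⁴ m/s²

The tidal stretch is the gradient of GM/d² times the body's extent r, hence the 1/d³ dependence.
Δa = 2GMr/d³
   = 2 × (6.674 × 10⁻¹¹) × (1.99 × 10³¹) × (10.7) / (8.15 × 10⁵)³
   = 5.25 × 10⁴ m/s²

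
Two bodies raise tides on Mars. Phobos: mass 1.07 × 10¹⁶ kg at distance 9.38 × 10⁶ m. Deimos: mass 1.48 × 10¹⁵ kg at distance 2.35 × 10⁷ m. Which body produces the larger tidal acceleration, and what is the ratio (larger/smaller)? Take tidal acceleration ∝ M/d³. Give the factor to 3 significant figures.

Phobos, by a factor of ≈ 114

The tide-raising term goes as M/d³ (the gradient of a 1/d² field).
Phobos: (1.07 × 10¹⁶) / (9.38 × 10⁶)³ = 1.297 × 10⁻⁵
Deimos: (1.48 × 10¹⁵) / (2.35 × 10⁷)³ = 1.140 × 10⁻⁷
Ratio (larger/smaller) = 114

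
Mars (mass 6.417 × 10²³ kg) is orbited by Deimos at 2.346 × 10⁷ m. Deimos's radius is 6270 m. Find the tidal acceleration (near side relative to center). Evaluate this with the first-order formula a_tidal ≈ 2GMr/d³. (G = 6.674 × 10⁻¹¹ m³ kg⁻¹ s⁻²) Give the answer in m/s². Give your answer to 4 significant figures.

4.159 × 10⁻⁵ m/s²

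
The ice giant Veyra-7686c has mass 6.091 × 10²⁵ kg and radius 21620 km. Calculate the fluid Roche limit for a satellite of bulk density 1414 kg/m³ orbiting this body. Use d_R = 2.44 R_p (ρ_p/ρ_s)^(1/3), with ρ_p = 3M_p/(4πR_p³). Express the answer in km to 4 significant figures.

53060 km

ρ_p = 3M_p/(4πR_p³) = 3 × (6.091 × 10²⁵) / (4π × (2.162 × 10⁷ m)³) = 1439 kg/m³
d_R = 2.44 × 21620 km × (1439/1414)^(1/3)
    = 53060 km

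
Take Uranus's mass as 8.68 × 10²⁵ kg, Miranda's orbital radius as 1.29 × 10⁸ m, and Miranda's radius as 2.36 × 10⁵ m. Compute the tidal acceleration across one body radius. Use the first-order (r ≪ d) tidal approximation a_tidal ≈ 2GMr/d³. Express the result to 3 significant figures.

1.27 × 10⁻³ m/s²

Δg = 2GMr/d³
   = 2 × (6.674 × 10⁻¹¹) × (8.68 × 10²⁵) × (2.36 × 10⁵) / (1.29 × 10⁸)³
   = 1.27 × 10⁻³ m/s²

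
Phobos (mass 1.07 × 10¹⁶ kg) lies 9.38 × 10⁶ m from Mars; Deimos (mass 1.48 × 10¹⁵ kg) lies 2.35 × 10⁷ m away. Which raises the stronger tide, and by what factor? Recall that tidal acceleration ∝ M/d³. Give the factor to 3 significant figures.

Phobos, by a factor of ≈ 114

Compare M/d³ for the two perturbers:
Phobos: (1.07 × 10¹⁶) / (9.38 × 10⁶)³ = 1.297 × 10⁻⁵
Deimos: (1.48 × 10¹⁵) / (2.35 × 10⁷)³ = 1.140 × 10⁻⁷
Ratio (larger/smaller) = 114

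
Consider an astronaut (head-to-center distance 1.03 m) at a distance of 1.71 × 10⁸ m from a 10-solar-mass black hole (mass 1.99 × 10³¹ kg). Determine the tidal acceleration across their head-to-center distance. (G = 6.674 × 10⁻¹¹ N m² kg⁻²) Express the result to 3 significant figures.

Δa = 2GMr/d³
   = 2 × (6.674 × 10⁻¹¹) × (1.99 × 10³¹) × (1.03) / (1.71 × 10⁸)³
   = 5.47 × 10⁻⁴ m/s²

5.47 × 10⁻⁴ m/s²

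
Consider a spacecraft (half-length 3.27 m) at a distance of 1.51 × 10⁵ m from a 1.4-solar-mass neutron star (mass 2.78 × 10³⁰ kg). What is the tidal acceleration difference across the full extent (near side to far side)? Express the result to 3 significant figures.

7.05 × 10⁵ m/s²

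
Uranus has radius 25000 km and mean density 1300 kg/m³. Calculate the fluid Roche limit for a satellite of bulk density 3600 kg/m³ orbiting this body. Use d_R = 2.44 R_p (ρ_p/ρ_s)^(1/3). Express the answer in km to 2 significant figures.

d_R = 2.44 × 25000 km × (1300/3600)^(1/3)
    = 43000 km

43000 km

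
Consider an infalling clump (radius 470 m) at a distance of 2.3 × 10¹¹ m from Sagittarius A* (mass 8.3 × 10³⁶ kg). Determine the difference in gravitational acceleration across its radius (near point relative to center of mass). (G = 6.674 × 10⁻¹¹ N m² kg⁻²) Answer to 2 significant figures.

4.3 × 10⁻⁵ m/s²

Differencing GM/(d−r)² and GM/d² to first order in r/d gives 2GMr/d³.
a_tidal = 2GMr/d³
        = 2 × (6.674 × 10⁻¹¹) × (8.3 × 10³⁶) × (470) / (2.3 × 10¹¹)³
        = 4.3 × 10⁻⁵ m/s²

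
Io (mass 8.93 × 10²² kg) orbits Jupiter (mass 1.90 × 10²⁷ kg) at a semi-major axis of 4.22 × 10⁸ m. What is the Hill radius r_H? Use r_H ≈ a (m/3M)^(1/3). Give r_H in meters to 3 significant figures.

r_H ≈ a (m/3M)^(1/3)
    = (4.22 × 10⁸) × (8.93 × 10²² / (3 × 1.90 × 10²⁷))^(1/3)
    = 1.06 × 10⁷ m

1.06 × 10⁷ m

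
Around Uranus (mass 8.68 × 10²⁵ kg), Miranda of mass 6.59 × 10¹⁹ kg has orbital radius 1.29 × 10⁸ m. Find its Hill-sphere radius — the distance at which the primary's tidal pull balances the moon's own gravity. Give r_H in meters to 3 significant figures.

8.16 × 10⁵ m

r_H ≈ a (m/3M)^(1/3)
    = (1.29 × 10⁸) × (6.59 × 10¹⁹ / (3 × 8.68 × 10²⁵))^(1/3)
    = 8.16 × 10⁵ m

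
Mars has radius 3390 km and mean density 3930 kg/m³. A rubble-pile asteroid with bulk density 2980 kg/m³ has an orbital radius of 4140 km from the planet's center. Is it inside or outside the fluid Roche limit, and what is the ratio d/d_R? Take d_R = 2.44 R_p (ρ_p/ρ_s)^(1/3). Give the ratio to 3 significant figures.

d_R = 2.44 × (3390 km) × (3930/2980)^(1/3) = 9071 km
d/d_R = (4140) / (9071) = 0.456
Since d/d_R < 1, the body is inside the Roche limit.

inside; d/d_R ≈ 0.456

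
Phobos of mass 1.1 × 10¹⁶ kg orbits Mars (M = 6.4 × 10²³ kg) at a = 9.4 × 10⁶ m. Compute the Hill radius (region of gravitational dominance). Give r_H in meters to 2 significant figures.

r_H ≈ a (m/3M)^(1/3)
    = (9.4 × 10⁶) × (1.1 × 10¹⁶ / (3 × 6.4 × 10²³))^(1/3)
    = 1.7 × 10⁴ m

1.7 × 10⁴ m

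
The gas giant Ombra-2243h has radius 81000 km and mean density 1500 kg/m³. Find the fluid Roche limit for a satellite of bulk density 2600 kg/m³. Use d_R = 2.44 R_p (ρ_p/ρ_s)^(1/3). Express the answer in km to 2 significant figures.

1.6 × 10⁵ km

d_R = 2.44 × 81000 km × (1500/2600)^(1/3)
    = 1.6 × 10⁵ km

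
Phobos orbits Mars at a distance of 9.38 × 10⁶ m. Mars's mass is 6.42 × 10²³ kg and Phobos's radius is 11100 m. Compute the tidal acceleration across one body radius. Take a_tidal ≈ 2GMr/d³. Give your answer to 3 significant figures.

a_tidal = 2GMr/d³
        = 2 × (6.674 × 10⁻¹¹) × (6.42 × 10²³) × (11100) / (9.38 × 10⁶)³
        = 1.15 × 10⁻³ m/s²

1.15 × 10⁻³ m/s²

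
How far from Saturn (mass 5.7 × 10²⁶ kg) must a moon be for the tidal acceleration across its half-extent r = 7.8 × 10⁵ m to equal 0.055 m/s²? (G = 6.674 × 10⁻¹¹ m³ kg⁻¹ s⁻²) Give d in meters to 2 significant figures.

2GMr/d³ = a_tidal  ⇒  d = (2GMr / a_tidal)^(1/3)
d = (2 × 6.674×10⁻¹¹ × (5.7 × 10²⁶) × (7.8 × 10⁵) / (0.055))^(1/3)
  = 1.0 × 10⁸ m

1.0 × 10⁸ m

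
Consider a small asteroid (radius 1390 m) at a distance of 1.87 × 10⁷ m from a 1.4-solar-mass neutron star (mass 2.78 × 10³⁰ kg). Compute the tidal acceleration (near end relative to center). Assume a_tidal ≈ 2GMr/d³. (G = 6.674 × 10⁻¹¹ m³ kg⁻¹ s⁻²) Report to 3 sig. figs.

The tidal stretch is the gradient of GM/d² times the body's extent r, hence the 1/d³ dependence.
a_tidal = 2GMr/d³
        = 2 × (6.674 × 10⁻¹¹) × (2.78 × 10³⁰) × (1390) / (1.87 × 10⁷)³
        = 7.89 × 10¹ m/s²

7.89 × 10¹ m/s²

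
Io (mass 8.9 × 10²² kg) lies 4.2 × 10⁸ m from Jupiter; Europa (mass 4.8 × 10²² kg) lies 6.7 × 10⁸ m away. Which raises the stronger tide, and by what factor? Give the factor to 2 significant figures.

Compare M/d³ for the two perturbers:
Io: (8.9 × 10²²) / (4.2 × 10⁸)³ = 1.201 × 10⁻³
Europa: (4.8 × 10²²) / (6.7 × 10⁸)³ = 1.596 × 10⁻⁴
Ratio (larger/smaller) = 7.5

Io, by a factor of ≈ 7.5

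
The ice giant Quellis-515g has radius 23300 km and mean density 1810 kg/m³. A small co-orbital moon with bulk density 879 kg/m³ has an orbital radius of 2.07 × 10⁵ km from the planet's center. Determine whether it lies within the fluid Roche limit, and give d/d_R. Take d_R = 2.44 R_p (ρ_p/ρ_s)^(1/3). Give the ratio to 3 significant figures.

d_R = 2.44 × (23300 km) × (1810/879)^(1/3) = 72330 km
d/d_R = (2.07 × 10⁵) / (72330) = 2.86
Since d/d_R > 1, the body is outside the Roche limit.

outside; d/d_R ≈ 2.86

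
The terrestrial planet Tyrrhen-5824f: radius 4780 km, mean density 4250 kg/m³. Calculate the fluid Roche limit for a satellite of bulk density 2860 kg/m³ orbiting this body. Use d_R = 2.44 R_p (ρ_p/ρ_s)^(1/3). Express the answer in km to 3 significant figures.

13300 km

d_R = 2.44 × 4780 km × (4250/2860)^(1/3)
    = 13300 km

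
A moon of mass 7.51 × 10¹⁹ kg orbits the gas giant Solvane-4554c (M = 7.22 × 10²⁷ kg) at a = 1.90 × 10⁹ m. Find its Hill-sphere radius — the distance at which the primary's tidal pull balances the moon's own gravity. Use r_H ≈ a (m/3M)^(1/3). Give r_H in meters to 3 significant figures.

2.88 × 10⁶ m

r_H ≈ a (m/3M)^(1/3)
    = (1.90 × 10⁹) × (7.51 × 10¹⁹ / (3 × 7.22 × 10²⁷))^(1/3)
    = 2.88 × 10⁶ m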